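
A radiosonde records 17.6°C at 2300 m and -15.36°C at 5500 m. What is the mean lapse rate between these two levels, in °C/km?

10.3°C/km

Γ = −ΔT/Δz = (17.6 − (-15.36)) / (5500 − 2300) m
  = 32.96°C / 3.2 km = 10.3°C/km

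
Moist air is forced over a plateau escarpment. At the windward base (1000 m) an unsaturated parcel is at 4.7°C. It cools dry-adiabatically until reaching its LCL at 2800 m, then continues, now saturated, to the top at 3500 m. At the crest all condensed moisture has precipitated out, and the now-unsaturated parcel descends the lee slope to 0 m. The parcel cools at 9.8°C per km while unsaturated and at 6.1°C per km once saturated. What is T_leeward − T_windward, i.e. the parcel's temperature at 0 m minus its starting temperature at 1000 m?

1000–2800 m, dry: Δz = 1.8 km ⇒ ΔT = -17.64°C; T = -12.94°C
2800–3500 m, saturated: Δz = 0.7 km ⇒ ΔT = -4.27°C; T = -17.21°C
3500–0 m, dry descent: Δz = 3.5 km ⇒ ΔT = +34.3°C; T = 17.09°C
Net change vs windward start: 17.09 − 4.7 = +12.39°C

+12.39°C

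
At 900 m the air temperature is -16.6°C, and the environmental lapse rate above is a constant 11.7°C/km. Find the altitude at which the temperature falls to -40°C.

2900 m

Height above start = (-16.6 − (-40)) / 11.7 = 2 km
Altitude = 900 m + 2000 m = 2900 m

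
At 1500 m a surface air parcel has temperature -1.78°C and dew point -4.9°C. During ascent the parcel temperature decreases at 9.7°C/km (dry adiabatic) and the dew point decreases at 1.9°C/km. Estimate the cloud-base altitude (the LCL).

1900 m

T and T_d converge at 9.7 − 1.9 = 7.8°C per km
Height above start = (-1.78 − (-4.9)) / 7.8 = 0.4 km
LCL altitude = 1500 m + 400 m = 1900 m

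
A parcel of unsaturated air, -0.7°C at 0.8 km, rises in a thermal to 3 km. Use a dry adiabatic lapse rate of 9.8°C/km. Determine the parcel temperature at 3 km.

-22.26°C

Dry adiabatic to 3000 m: -9.8 × 2.2 km = -21.56°C, so T = -22.26°C.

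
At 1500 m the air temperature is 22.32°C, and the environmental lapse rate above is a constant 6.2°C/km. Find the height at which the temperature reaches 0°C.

Height above start = (22.32 − 0) / 6.2 = 3.6 km
Altitude = 1500 m + 3600 m = 5100 m

5100 m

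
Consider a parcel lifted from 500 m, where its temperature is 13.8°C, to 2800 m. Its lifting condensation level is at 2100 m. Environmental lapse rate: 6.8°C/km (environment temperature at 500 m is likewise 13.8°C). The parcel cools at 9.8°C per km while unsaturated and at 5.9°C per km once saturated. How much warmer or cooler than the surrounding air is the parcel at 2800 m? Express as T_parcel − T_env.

-4.17°C (parcel cooler than environment)

Parcel:
  Dry to 2100 m: -9.8 × 1.6 km = -15.68°C, so T = -1.88°C.
  Saturated to 2800 m: -5.9 × 0.7 km = -4.13°C, so T = -6.01°C.
Environment:
  Environment to 2800 m: -6.8 × 2.3 km = -15.64°C, so T = -1.84°C.
T_parcel − T_env = -6.01 − (-1.84) = -4.17°C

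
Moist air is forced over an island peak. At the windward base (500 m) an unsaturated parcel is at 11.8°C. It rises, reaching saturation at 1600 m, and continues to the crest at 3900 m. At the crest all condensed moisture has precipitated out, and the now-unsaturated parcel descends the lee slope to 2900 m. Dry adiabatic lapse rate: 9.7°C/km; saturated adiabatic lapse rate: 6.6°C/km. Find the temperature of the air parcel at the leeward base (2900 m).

From 500 m to 1600 m (dry): cools by 9.7 × 1.1 = 10.67°C, giving 1.13°C.
From 1600 m to 3900 m (saturated): cools by 6.6 × 2.3 = 15.18°C, giving -14.05°C.
From 3900 m to 2900 m (dry descent): warms by 9.7 × 1 = 9.7°C, giving -4.35°C.

-4.35°C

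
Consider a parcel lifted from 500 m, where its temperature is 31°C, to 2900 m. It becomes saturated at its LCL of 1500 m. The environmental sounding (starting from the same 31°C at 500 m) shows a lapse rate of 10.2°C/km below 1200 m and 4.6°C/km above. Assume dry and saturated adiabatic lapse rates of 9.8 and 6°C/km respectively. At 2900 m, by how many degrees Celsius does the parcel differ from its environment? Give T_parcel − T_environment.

Parcel:
  Dry to 1500 m: -9.8 × 1 km = -9.8°C, so T = 21.2°C.
  Saturated to 2900 m: -6 × 1.4 km = -8.4°C, so T = 12.8°C.
Environment:
  Environment, lower layer to 1200 m: -10.2 × 0.7 km = -7.14°C, so T = 23.86°C.
  Environment, upper layer to 2900 m: -4.6 × 1.7 km = -7.82°C, so T = 16.04°C.
T_parcel − T_env = 12.8 − 16.04 = -3.24°C

-3.24°C (parcel cooler than environment)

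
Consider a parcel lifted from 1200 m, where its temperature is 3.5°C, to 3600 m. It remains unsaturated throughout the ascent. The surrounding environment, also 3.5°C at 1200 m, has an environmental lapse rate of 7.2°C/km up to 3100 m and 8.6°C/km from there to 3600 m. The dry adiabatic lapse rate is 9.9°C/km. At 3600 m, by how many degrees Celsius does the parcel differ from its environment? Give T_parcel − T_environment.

-5.78°C (parcel cooler than environment)

Parcel:
  Dry to 3600 m: -9.9 × 2.4 km = -23.76°C, so T = -20.26°C.
Environment:
  Environment, lower layer to 3100 m: -7.2 × 1.9 km = -13.68°C, so T = -10.18°C.
  Environment, upper layer to 3600 m: -8.6 × 0.5 km = -4.3°C, so T = -14.48°C.
T_parcel − T_env = -20.26 − (-14.48) = -5.78°C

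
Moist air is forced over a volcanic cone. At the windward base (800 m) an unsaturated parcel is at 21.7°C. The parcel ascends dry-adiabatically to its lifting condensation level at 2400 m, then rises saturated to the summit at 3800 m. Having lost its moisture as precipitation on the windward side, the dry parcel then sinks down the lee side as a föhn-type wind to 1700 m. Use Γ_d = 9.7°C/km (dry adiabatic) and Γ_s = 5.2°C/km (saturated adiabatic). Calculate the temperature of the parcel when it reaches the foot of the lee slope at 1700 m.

19.27°C

800–2400 m, dry: Δz = 1.6 km ⇒ ΔT = -15.52°C; T = 6.18°C
2400–3800 m, saturated: Δz = 1.4 km ⇒ ΔT = -7.28°C; T = -1.1°C
3800–1700 m, dry descent: Δz = 2.1 km ⇒ ΔT = +20.37°C; T = 19.27°C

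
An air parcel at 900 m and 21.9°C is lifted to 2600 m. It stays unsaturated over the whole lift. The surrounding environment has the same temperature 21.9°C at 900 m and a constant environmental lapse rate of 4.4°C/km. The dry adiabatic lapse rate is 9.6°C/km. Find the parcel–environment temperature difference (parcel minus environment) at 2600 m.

-8.84°C (parcel cooler than environment)

Parcel:
  900–2600 m, dry: Δz = 1.7 km ⇒ ΔT = -16.32°C; T = 5.58°C
Environment:
  900–2600 m, environment: Δz = 1.7 km ⇒ ΔT = -7.48°C; T = 14.42°C
T_parcel − T_env = 5.58 − 14.42 = -8.84°C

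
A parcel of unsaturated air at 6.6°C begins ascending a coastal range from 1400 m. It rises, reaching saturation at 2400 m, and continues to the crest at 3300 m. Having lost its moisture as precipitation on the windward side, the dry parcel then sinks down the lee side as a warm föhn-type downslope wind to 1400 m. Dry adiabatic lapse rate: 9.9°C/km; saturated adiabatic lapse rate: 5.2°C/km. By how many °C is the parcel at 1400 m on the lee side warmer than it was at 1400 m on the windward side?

+4.23°C

1400–2400 m, dry: Δz = 1 km ⇒ ΔT = -9.9°C; T = -3.3°C
2400–3300 m, saturated: Δz = 0.9 km ⇒ ΔT = -4.68°C; T = -7.98°C
3300–1400 m, dry descent: Δz = 1.9 km ⇒ ΔT = +18.81°C; T = 10.83°C
Net change vs windward start: 10.83 − 6.6 = +4.23°C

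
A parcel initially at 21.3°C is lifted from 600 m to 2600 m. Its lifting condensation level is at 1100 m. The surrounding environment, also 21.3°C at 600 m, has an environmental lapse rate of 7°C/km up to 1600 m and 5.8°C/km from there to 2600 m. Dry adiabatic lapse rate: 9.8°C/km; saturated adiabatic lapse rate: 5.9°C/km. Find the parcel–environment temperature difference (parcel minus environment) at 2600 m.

Parcel:
  600–1100 m, dry: Δz = 0.5 km ⇒ ΔT = -4.9°C; T = 16.4°C
  1100–2600 m, saturated: Δz = 1.5 km ⇒ ΔT = -8.85°C; T = 7.55°C
Environment:
  600–1600 m, environment, lower layer: Δz = 1 km ⇒ ΔT = -7°C; T = 14.3°C
  1600–2600 m, environment, upper layer: Δz = 1 km ⇒ ΔT = -5.8°C; T = 8.5°C
T_parcel − T_env = 7.55 − 8.5 = -0.95°C

-0.95°C (parcel cooler than environment)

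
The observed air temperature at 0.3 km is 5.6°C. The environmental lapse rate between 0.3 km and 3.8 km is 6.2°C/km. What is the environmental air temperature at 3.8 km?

-16.1°C

300 → 3800 m (environmental, 6.2°C/km): ΔT = -6.2 × 3.5 = -21.7°C → T = -16.1°C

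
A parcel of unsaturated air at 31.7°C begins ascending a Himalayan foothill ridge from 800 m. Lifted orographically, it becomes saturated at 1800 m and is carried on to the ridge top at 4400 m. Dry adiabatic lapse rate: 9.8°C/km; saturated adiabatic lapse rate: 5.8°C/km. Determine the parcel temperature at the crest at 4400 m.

6.82°C

800–1800 m, dry: Δz = 1 km ⇒ ΔT = -9.8°C; T = 21.9°C
1800–4400 m, saturated: Δz = 2.6 km ⇒ ΔT = -15.08°C; T = 6.82°C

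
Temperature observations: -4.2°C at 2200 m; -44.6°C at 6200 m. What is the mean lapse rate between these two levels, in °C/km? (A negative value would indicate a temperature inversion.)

Γ = −ΔT/Δz = (-4.2 − (-44.6)) / (6200 − 2200) m
  = 40.4°C / 4 km = 10.1°C/km

10.1°C/km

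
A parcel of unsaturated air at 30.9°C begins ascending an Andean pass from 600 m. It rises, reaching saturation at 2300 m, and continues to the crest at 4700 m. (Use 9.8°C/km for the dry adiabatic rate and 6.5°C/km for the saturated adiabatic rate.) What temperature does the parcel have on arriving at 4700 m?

-1.36°C

600 → 2300 m (dry, 9.8°C/km): ΔT = -9.8 × 1.7 = -16.66°C → T = 14.24°C
2300 → 4700 m (saturated, 6.5°C/km): ΔT = -6.5 × 2.4 = -15.6°C → T = -1.36°C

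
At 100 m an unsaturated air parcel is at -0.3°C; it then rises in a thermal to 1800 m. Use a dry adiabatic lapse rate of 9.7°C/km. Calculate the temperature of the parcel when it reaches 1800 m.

-16.79°C

100 → 1800 m (dry adiabatic, 9.7°C/km): ΔT = -9.7 × 1.7 = -16.49°C → T = -16.79°C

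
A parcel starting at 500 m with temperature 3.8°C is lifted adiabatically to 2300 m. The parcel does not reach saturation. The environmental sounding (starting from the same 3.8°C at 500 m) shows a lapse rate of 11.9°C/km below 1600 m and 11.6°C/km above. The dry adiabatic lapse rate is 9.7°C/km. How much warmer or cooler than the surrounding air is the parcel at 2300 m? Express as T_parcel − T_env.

+3.75°C (parcel warmer than environment)

Parcel:
  500–2300 m, dry: Δz = 1.8 km ⇒ ΔT = -17.46°C; T = -13.66°C
Environment:
  500–1600 m, environment, lower layer: Δz = 1.1 km ⇒ ΔT = -13.09°C; T = -9.29°C
  1600–2300 m, environment, upper layer: Δz = 0.7 km ⇒ ΔT = -8.12°C; T = -17.41°C
T_parcel − T_env = -13.66 − (-17.41) = +3.75°C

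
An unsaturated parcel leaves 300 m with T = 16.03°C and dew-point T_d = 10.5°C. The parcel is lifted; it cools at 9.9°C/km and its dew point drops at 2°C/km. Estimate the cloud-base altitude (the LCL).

T and T_d converge at 9.9 − 2 = 7.9°C per km
Height above start = (16.03 − 10.5) / 7.9 = 0.7 km
LCL altitude = 300 m + 700 m = 1000 m

1000 m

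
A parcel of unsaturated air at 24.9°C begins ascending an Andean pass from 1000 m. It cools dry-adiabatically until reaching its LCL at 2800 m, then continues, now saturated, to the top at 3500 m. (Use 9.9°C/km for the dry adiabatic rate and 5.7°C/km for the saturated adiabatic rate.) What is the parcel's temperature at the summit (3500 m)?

1000–2800 m, dry: Δz = 1.8 km ⇒ ΔT = -17.82°C; T = 7.08°C
2800–3500 m, saturated: Δz = 0.7 km ⇒ ΔT = -3.99°C; T = 3.09°C

3.09°C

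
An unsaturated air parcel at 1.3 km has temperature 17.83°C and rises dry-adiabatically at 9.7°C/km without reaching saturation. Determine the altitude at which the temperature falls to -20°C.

Height above start = (17.83 − (-20)) / 9.7 = 3.9 km
Altitude = 1300 m + 3900 m = 5200 m

5.2 km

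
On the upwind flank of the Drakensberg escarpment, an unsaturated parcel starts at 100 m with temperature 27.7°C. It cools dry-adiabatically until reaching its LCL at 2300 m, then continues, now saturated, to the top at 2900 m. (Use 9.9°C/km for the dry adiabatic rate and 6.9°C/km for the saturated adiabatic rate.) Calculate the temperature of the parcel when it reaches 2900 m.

1.78°C

Dry to 2300 m: -9.9 × 2.2 km = -21.78°C, so T = 5.92°C.
Saturated to 2900 m: -6.9 × 0.6 km = -4.14°C, so T = 1.78°C.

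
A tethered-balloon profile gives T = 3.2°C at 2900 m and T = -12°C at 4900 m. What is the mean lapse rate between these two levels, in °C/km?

Γ = −ΔT/Δz = (3.2 − (-12)) / (4900 − 2900) m
  = 15.2°C / 2 km = 7.6°C/km

7.6°C/km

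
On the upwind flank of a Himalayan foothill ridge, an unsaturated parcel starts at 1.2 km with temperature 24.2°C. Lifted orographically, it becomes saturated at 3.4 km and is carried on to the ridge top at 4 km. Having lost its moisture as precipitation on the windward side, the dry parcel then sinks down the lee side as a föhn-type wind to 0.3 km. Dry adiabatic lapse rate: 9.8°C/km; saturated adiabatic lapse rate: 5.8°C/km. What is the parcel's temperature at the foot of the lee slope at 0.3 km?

35.42°C

1200 → 3400 m (dry, 9.8°C/km): ΔT = -9.8 × 2.2 = -21.56°C → T = 2.64°C
3400 → 4000 m (saturated, 5.8°C/km): ΔT = -5.8 × 0.6 = -3.48°C → T = -0.84°C
4000 → 300 m (dry descent, 9.8°C/km): ΔT = +9.8 × 3.7 = +36.26°C → T = 35.42°C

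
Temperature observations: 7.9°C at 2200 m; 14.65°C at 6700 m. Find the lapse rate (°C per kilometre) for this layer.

Γ = −ΔT/Δz = (7.9 − 14.65) / (6700 − 2200) m
  = -6.75°C / 4.5 km = -1.5°C/km

-1.5°C/km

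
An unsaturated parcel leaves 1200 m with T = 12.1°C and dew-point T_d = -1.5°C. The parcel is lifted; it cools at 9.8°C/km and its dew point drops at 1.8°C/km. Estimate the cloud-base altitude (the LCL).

T and T_d converge at 9.8 − 1.8 = 8°C per km
Height above start = (12.1 − (-1.5)) / 8 = 1.7 km
LCL altitude = 1200 m + 1700 m = 2900 m

2900 m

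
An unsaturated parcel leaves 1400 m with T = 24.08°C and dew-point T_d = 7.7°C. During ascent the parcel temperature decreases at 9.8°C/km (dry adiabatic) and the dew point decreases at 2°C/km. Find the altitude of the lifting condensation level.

T and T_d converge at 9.8 − 2 = 7.8°C per km
Height above start = (24.08 − 7.7) / 7.8 = 2.1 km
LCL altitude = 1400 m + 2100 m = 3500 m

3500 m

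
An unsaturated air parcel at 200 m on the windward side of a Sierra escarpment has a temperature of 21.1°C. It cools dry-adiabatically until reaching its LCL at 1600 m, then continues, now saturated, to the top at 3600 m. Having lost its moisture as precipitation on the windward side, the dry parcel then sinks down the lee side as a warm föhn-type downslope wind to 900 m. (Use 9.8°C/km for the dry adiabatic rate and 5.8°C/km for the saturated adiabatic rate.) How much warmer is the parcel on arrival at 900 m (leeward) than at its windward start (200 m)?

+1.14°C

From 200 m to 1600 m (dry): cools by 9.8 × 1.4 = 13.72°C, giving 7.38°C.
From 1600 m to 3600 m (saturated): cools by 5.8 × 2 = 11.6°C, giving -4.22°C.
From 3600 m to 900 m (dry descent): warms by 9.8 × 2.7 = 26.46°C, giving 22.24°C.
Net change vs windward start: 22.24 − 21.1 = +1.14°C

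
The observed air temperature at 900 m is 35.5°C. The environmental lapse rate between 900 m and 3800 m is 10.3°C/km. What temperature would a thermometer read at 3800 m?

From 900 m to 3800 m (environmental): cools by 10.3 × 2.9 = 29.87°C, giving 5.63°C.

5.63°C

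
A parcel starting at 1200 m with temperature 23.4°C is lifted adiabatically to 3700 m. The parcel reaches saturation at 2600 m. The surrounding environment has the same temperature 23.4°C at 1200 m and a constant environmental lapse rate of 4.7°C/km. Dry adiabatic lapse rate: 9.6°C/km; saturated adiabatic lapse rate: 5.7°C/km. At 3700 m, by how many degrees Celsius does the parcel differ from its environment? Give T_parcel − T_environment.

Parcel:
  1200 → 2600 m (dry, 9.6°C/km): ΔT = -9.6 × 1.4 = -13.44°C → T = 9.96°C
  2600 → 3700 m (saturated, 5.7°C/km): ΔT = -5.7 × 1.1 = -6.27°C → T = 3.69°C
Environment:
  1200 → 3700 m (environment, 4.7°C/km): ΔT = -4.7 × 2.5 = -11.75°C → T = 11.65°C
T_parcel − T_env = 3.69 − 11.65 = -7.96°C

-7.96°C (parcel cooler than environment)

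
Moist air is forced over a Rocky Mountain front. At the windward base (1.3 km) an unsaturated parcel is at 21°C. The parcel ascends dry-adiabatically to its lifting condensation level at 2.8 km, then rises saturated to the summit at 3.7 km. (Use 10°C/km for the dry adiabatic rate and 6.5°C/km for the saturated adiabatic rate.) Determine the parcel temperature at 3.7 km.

1300–2800 m, dry: Δz = 1.5 km ⇒ ΔT = -15°C; T = 6°C
2800–3700 m, saturated: Δz = 0.9 km ⇒ ΔT = -5.85°C; T = 0.15°C

0.15°C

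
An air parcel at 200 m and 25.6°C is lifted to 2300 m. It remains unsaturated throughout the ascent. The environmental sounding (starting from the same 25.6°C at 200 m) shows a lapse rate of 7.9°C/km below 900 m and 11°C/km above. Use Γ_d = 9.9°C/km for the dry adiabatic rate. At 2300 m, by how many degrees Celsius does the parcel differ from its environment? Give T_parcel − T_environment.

+0.14°C (parcel warmer than environment)

Parcel:
  From 200 m to 2300 m (dry): cools by 9.9 × 2.1 = 20.79°C, giving 4.81°C.
Environment:
  From 200 m to 900 m (environment, lower layer): cools by 7.9 × 0.7 = 5.53°C, giving 20.07°C.
  From 900 m to 2300 m (environment, upper layer): cools by 11 × 1.4 = 15.4°C, giving 4.67°C.
T_parcel − T_env = 4.81 − 4.67 = +0.14°C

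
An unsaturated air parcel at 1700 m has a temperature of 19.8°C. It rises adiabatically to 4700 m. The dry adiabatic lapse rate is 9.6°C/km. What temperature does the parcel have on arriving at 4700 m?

1700 → 4700 m (dry adiabatic, 9.6°C/km): ΔT = -9.6 × 3 = -28.8°C → T = -9°C

-9°C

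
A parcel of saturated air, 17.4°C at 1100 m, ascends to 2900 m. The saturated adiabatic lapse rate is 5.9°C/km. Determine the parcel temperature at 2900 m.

6.78°C

Saturated adiabatic to 2900 m: -5.9 × 1.8 km = -10.62°C, so T = 6.78°C.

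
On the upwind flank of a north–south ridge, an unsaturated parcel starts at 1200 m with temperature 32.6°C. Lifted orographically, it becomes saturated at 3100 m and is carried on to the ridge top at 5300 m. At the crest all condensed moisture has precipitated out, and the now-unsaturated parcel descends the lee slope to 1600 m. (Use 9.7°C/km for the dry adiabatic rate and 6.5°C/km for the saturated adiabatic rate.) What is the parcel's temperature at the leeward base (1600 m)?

Dry to 3100 m: -9.7 × 1.9 km = -18.43°C, so T = 14.17°C.
Saturated to 5300 m: -6.5 × 2.2 km = -14.3°C, so T = -0.13°C.
Dry descent to 1600 m: +9.7 × 3.7 km = +35.89°C, so T = 35.76°C.

35.76°C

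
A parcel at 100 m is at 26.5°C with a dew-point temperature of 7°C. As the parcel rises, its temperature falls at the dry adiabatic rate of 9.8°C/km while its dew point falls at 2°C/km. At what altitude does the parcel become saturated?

T and T_d converge at 9.8 − 2 = 7.8°C per km
Height above start = (26.5 − 7) / 7.8 = 2.5 km
LCL altitude = 100 m + 2500 m = 2600 m

2600 m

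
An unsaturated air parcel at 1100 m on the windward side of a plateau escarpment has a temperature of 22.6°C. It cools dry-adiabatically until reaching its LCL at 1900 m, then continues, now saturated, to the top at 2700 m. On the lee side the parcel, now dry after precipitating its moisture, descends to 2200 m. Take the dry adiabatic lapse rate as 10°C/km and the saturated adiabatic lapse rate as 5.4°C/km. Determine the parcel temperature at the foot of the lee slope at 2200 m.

15.28°C

Dry to 1900 m: -10 × 0.8 km = -8°C, so T = 14.6°C.
Saturated to 2700 m: -5.4 × 0.8 km = -4.32°C, so T = 10.28°C.
Dry descent to 2200 m: +10 × 0.5 km = +5°C, so T = 15.28°C.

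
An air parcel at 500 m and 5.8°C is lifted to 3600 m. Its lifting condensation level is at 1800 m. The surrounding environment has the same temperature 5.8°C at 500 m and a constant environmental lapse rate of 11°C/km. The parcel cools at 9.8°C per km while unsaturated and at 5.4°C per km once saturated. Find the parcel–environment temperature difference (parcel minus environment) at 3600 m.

Parcel:
  From 500 m to 1800 m (dry): cools by 9.8 × 1.3 = 12.74°C, giving -6.94°C.
  From 1800 m to 3600 m (saturated): cools by 5.4 × 1.8 = 9.72°C, giving -16.66°C.
Environment:
  From 500 m to 3600 m (environment): cools by 11 × 3.1 = 34.1°C, giving -28.3°C.
T_parcel − T_env = -16.66 − (-28.3) = +11.64°C

+11.64°C (parcel warmer than environment)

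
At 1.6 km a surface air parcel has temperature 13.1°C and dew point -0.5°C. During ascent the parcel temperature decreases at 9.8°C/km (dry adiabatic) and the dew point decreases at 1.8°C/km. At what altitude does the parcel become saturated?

T and T_d converge at 9.8 − 1.8 = 8°C per km
Height above start = (13.1 − (-0.5)) / 8 = 1.7 km
LCL altitude = 1600 m + 1700 m = 3300 m

3.3 km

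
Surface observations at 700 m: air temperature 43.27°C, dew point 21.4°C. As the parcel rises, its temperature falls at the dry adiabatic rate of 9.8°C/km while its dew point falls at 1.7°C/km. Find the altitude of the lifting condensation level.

T and T_d converge at 9.8 − 1.7 = 8.1°C per km
Height above start = (43.27 − 21.4) / 8.1 = 2.7 km
LCL altitude = 700 m + 2700 m = 3400 m

3400 m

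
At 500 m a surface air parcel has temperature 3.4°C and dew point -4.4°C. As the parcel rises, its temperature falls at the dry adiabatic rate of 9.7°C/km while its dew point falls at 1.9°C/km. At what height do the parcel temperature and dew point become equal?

1500 m

T and T_d converge at 9.7 − 1.9 = 7.8°C per km
Height above start = (3.4 − (-4.4)) / 7.8 = 1 km
LCL altitude = 500 m + 1000 m = 1500 m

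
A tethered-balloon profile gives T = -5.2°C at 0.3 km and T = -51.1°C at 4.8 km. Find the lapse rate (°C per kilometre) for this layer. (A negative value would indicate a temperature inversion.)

Γ = −ΔT/Δz = (-5.2 − (-51.1)) / (4800 − 300) m
  = 45.9°C / 4.5 km = 10.2°C/km

10.2°C/km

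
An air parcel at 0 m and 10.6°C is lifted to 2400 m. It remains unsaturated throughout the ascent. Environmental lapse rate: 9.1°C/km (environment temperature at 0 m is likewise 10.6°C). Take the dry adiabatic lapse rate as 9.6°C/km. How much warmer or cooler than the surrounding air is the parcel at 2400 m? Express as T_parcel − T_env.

Parcel:
  0–2400 m, dry: Δz = 2.4 km ⇒ ΔT = -23.04°C; T = -12.44°C
Environment:
  0–2400 m, environment: Δz = 2.4 km ⇒ ΔT = -21.84°C; T = -11.24°C
T_parcel − T_env = -12.44 − (-11.24) = -1.2°C

-1.2°C (parcel cooler than environment)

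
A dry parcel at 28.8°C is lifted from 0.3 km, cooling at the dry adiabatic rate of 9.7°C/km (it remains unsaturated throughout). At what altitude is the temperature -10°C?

Height above start = (28.8 − (-10)) / 9.7 = 4 km
Altitude = 300 m + 4000 m = 4300 m

4.3 km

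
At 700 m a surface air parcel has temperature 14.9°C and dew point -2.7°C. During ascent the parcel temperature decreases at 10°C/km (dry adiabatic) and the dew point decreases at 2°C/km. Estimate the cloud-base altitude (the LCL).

2900 m

T and T_d converge at 10 − 2 = 8°C per km
Height above start = (14.9 − (-2.7)) / 8 = 2.2 km
LCL altitude = 700 m + 2200 m = 2900 m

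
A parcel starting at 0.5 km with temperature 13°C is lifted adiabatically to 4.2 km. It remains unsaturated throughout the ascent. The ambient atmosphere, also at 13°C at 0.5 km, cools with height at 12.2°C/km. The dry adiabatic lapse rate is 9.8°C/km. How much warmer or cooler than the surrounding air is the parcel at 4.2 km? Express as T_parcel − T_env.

+8.88°C (parcel warmer than environment)

Parcel:
  Dry to 4200 m: -9.8 × 3.7 km = -36.26°C, so T = -23.26°C.
Environment:
  Environment to 4200 m: -12.2 × 3.7 km = -45.14°C, so T = -32.14°C.
T_parcel − T_env = -23.26 − (-32.14) = +8.88°C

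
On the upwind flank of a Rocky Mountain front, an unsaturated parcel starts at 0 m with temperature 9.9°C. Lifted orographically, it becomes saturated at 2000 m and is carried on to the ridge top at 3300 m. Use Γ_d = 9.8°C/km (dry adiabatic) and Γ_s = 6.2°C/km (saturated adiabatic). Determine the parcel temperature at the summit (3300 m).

-17.76°C

0 → 2000 m (dry, 9.8°C/km): ΔT = -9.8 × 2 = -19.6°C → T = -9.7°C
2000 → 3300 m (saturated, 6.2°C/km): ΔT = -6.2 × 1.3 = -8.06°C → T = -17.76°C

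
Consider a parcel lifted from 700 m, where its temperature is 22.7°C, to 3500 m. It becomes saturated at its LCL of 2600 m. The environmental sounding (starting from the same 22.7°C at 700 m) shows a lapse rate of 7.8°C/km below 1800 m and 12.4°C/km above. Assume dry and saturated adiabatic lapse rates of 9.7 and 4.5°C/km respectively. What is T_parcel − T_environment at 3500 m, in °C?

+7.18°C (parcel warmer than environment)

Parcel:
  700–2600 m, dry: Δz = 1.9 km ⇒ ΔT = -18.43°C; T = 4.27°C
  2600–3500 m, saturated: Δz = 0.9 km ⇒ ΔT = -4.05°C; T = 0.22°C
Environment:
  700–1800 m, environment, lower layer: Δz = 1.1 km ⇒ ΔT = -8.58°C; T = 14.12°C
  1800–3500 m, environment, upper layer: Δz = 1.7 km ⇒ ΔT = -21.08°C; T = -6.96°C
T_parcel − T_env = 0.22 − (-6.96) = +7.18°C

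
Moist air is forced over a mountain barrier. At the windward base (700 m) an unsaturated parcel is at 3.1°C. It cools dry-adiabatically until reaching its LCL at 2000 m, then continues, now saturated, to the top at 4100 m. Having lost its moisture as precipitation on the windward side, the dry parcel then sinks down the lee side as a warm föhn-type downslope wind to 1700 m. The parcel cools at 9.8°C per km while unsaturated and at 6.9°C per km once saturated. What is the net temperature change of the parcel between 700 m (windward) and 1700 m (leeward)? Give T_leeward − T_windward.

700–2000 m, dry: Δz = 1.3 km ⇒ ΔT = -12.74°C; T = -9.64°C
2000–4100 m, saturated: Δz = 2.1 km ⇒ ΔT = -14.49°C; T = -24.13°C
4100–1700 m, dry descent: Δz = 2.4 km ⇒ ΔT = +23.52°C; T = -0.61°C
Net change vs windward start: -0.61 − 3.1 = -3.71°C

-3.71°C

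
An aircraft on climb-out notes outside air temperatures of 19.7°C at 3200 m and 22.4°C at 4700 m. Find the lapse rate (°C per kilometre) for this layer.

-1.8°C/km

Γ = −ΔT/Δz = (19.7 − 22.4) / (4700 − 3200) m
  = -2.7°C / 1.5 km = -1.8°C/km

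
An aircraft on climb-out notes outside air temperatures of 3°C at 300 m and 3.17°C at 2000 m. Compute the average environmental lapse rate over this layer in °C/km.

-0.1°C/km

Γ = −ΔT/Δz = (3 − 3.17) / (2000 − 300) m
  = -0.17°C / 1.7 km = -0.1°C/km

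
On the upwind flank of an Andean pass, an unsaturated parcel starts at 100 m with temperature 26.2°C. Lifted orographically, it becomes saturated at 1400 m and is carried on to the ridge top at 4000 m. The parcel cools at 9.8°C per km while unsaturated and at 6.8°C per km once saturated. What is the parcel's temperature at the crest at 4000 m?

-4.22°C

Dry to 1400 m: -9.8 × 1.3 km = -12.74°C, so T = 13.46°C.
Saturated to 4000 m: -6.8 × 2.6 km = -17.68°C, so T = -4.22°C.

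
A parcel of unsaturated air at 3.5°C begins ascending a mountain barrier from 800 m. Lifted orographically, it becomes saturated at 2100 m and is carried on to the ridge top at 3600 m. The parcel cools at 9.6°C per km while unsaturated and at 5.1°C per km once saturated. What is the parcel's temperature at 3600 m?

-16.63°C

Dry to 2100 m: -9.6 × 1.3 km = -12.48°C, so T = -8.98°C.
Saturated to 3600 m: -5.1 × 1.5 km = -7.65°C, so T = -16.63°C.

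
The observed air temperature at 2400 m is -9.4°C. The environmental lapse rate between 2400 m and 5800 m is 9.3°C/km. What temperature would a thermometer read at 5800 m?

From 2400 m to 5800 m (environmental): cools by 9.3 × 3.4 = 31.62°C, giving -41.02°C.

-41.02°C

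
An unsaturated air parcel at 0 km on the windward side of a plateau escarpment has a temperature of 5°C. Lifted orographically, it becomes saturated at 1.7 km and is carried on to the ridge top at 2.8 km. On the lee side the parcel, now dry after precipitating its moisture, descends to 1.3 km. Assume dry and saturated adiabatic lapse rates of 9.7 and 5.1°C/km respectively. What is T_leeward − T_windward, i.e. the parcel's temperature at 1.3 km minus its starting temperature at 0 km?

-7.55°C

Dry to 1700 m: -9.7 × 1.7 km = -16.49°C, so T = -11.49°C.
Saturated to 2800 m: -5.1 × 1.1 km = -5.61°C, so T = -17.1°C.
Dry descent to 1300 m: +9.7 × 1.5 km = +14.55°C, so T = -2.55°C.
Net change vs windward start: -2.55 − 5 = -7.55°C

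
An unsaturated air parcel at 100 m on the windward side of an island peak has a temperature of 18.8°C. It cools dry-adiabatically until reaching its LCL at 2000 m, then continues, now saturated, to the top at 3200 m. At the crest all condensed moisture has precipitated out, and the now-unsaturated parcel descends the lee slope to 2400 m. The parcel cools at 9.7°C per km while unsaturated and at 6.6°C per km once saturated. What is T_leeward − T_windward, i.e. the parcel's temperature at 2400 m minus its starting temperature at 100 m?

-18.59°C

100–2000 m, dry: Δz = 1.9 km ⇒ ΔT = -18.43°C; T = 0.37°C
2000–3200 m, saturated: Δz = 1.2 km ⇒ ΔT = -7.92°C; T = -7.55°C
3200–2400 m, dry descent: Δz = 0.8 km ⇒ ΔT = +7.76°C; T = 0.21°C
Net change vs windward start: 0.21 − 18.8 = -18.59°C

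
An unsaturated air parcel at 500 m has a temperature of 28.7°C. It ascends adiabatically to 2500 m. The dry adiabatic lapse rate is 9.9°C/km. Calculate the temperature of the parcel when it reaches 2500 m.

500 → 2500 m (dry adiabatic, 9.9°C/km): ΔT = -9.9 × 2 = -19.8°C → T = 8.9°C

8.9°C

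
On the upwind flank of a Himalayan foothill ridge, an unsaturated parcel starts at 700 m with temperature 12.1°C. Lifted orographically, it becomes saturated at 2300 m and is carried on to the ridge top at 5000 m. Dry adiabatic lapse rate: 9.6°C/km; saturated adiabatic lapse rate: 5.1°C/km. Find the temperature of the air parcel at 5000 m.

-17.03°C

From 700 m to 2300 m (dry): cools by 9.6 × 1.6 = 15.36°C, giving -3.26°C.
From 2300 m to 5000 m (saturated): cools by 5.1 × 2.7 = 13.77°C, giving -17.03°C.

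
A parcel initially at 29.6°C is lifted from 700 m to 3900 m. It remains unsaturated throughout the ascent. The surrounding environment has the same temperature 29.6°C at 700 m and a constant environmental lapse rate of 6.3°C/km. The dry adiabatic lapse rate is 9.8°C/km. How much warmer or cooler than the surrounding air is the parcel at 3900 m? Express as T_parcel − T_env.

Parcel:
  Dry to 3900 m: -9.8 × 3.2 km = -31.36°C, so T = -1.76°C.
Environment:
  Environment to 3900 m: -6.3 × 3.2 km = -20.16°C, so T = 9.44°C.
T_parcel − T_env = -1.76 − 9.44 = -11.2°C

-11.2°C (parcel cooler than environment)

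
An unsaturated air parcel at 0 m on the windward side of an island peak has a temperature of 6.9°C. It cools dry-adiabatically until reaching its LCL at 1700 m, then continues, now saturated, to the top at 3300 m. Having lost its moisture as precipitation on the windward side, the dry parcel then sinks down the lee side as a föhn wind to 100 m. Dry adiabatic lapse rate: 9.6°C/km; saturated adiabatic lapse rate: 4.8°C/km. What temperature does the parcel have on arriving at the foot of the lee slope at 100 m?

13.62°C

0–1700 m, dry: Δz = 1.7 km ⇒ ΔT = -16.32°C; T = -9.42°C
1700–3300 m, saturated: Δz = 1.6 km ⇒ ΔT = -7.68°C; T = -17.1°C
3300–100 m, dry descent: Δz = 3.2 km ⇒ ΔT = +30.72°C; T = 13.62°C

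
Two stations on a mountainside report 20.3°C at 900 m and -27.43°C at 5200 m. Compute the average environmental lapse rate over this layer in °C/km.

Γ = −ΔT/Δz = (20.3 − (-27.43)) / (5200 − 900) m
  = 47.73°C / 4.3 km = 11.1°C/km

11.1°C/km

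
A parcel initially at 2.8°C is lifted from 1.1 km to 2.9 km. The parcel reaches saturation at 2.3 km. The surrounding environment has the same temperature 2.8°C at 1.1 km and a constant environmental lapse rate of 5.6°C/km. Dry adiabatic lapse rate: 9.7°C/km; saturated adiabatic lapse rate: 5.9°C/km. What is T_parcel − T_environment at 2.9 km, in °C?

Parcel:
  1100–2300 m, dry: Δz = 1.2 km ⇒ ΔT = -11.64°C; T = -8.84°C
  2300–2900 m, saturated: Δz = 0.6 km ⇒ ΔT = -3.54°C; T = -12.38°C
Environment:
  1100–2900 m, environment: Δz = 1.8 km ⇒ ΔT = -10.08°C; T = -7.28°C
T_parcel − T_env = -12.38 − (-7.28) = -5.1°C

-5.1°C (parcel cooler than environment)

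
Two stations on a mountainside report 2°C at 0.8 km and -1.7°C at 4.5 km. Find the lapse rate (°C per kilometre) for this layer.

1°C/km

Γ = −ΔT/Δz = (2 − (-1.7)) / (4500 − 800) m
  = 3.7°C / 3.7 km = 1°C/km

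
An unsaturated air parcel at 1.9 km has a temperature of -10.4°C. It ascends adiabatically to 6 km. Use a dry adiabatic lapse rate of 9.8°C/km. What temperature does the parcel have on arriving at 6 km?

1900 → 6000 m (dry adiabatic, 9.8°C/km): ΔT = -9.8 × 4.1 = -40.18°C → T = -50.58°C

-50.58°C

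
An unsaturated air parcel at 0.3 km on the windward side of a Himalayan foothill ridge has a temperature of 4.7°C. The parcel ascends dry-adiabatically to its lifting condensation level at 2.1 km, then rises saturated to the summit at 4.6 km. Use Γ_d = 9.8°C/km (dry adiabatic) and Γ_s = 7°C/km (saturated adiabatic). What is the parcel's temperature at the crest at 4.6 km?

From 300 m to 2100 m (dry): cools by 9.8 × 1.8 = 17.64°C, giving -12.94°C.
From 2100 m to 4600 m (saturated): cools by 7 × 2.5 = 17.5°C, giving -30.44°C.

-30.44°C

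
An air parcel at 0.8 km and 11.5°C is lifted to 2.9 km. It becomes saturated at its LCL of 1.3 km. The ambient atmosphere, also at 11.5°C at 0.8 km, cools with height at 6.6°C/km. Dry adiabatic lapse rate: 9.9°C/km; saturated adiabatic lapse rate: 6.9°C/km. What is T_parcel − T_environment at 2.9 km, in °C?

Parcel:
  Dry to 1300 m: -9.9 × 0.5 km = -4.95°C, so T = 6.55°C.
  Saturated to 2900 m: -6.9 × 1.6 km = -11.04°C, so T = -4.49°C.
Environment:
  Environment to 2900 m: -6.6 × 2.1 km = -13.86°C, so T = -2.36°C.
T_parcel − T_env = -4.49 − (-2.36) = -2.13°C

-2.13°C (parcel cooler than environment)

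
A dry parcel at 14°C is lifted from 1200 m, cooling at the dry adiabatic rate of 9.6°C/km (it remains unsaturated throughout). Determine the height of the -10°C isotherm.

Height above start = (14 − (-10)) / 9.6 = 2.5 km
Altitude = 1200 m + 2500 m = 3700 m

3700 m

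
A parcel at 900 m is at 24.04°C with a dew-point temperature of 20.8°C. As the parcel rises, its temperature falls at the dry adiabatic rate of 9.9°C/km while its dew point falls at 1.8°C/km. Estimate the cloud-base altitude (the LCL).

T and T_d converge at 9.9 − 1.8 = 8.1°C per km
Height above start = (24.04 − 20.8) / 8.1 = 0.4 km
LCL altitude = 900 m + 400 m = 1300 m

1300 m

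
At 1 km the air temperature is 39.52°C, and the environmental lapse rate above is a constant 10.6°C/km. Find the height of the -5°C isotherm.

Height above start = (39.52 − (-5)) / 10.6 = 4.2 km
Altitude = 1000 m + 4200 m = 5200 m

5.2 km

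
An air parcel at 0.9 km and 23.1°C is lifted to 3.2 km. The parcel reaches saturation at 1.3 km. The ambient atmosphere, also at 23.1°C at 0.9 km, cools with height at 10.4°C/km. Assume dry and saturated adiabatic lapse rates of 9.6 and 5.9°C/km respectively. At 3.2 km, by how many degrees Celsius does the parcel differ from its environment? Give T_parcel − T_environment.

+8.87°C (parcel warmer than environment)

Parcel:
  From 900 m to 1300 m (dry): cools by 9.6 × 0.4 = 3.84°C, giving 19.26°C.
  From 1300 m to 3200 m (saturated): cools by 5.9 × 1.9 = 11.21°C, giving 8.05°C.
Environment:
  From 900 m to 3200 m (environment): cools by 10.4 × 2.3 = 23.92°C, giving -0.82°C.
T_parcel − T_env = 8.05 − (-0.82) = +8.87°C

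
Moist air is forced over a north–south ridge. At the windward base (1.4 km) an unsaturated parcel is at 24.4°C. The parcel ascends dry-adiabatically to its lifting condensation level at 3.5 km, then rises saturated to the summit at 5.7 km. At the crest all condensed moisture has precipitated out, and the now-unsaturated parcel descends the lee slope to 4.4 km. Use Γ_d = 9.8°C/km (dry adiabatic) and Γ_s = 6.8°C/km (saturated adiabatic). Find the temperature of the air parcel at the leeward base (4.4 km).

1.6°C

1400–3500 m, dry: Δz = 2.1 km ⇒ ΔT = -20.58°C; T = 3.82°C
3500–5700 m, saturated: Δz = 2.2 km ⇒ ΔT = -14.96°C; T = -11.14°C
5700–4400 m, dry descent: Δz = 1.3 km ⇒ ΔT = +12.74°C; T = 1.6°C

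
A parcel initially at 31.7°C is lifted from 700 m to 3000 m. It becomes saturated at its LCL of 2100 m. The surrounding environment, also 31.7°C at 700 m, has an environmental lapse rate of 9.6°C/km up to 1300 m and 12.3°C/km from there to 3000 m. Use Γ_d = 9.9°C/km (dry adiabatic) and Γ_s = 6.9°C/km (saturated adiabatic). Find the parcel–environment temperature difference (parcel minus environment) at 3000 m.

Parcel:
  Dry to 2100 m: -9.9 × 1.4 km = -13.86°C, so T = 17.84°C.
  Saturated to 3000 m: -6.9 × 0.9 km = -6.21°C, so T = 11.63°C.
Environment:
  Environment, lower layer to 1300 m: -9.6 × 0.6 km = -5.76°C, so T = 25.94°C.
  Environment, upper layer to 3000 m: -12.3 × 1.7 km = -20.91°C, so T = 5.03°C.
T_parcel − T_env = 11.63 − 5.03 = +6.6°C

+6.6°C (parcel warmer than environment)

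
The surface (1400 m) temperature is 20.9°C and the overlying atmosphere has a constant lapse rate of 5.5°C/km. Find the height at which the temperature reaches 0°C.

Height above start = (20.9 − 0) / 5.5 = 3.8 km
Altitude = 1400 m + 3800 m = 5200 m

5200 m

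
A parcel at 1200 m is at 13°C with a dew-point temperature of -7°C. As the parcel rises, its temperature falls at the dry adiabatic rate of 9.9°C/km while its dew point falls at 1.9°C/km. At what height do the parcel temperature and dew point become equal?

3700 m

T and T_d converge at 9.9 − 1.9 = 8°C per km
Height above start = (13 − (-7)) / 8 = 2.5 km
LCL altitude = 1200 m + 2500 m = 3700 m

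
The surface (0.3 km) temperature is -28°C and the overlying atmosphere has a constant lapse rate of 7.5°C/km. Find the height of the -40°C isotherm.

Height above start = (-28 − (-40)) / 7.5 = 1.6 km
Altitude = 300 m + 1600 m = 1900 m

1.9 km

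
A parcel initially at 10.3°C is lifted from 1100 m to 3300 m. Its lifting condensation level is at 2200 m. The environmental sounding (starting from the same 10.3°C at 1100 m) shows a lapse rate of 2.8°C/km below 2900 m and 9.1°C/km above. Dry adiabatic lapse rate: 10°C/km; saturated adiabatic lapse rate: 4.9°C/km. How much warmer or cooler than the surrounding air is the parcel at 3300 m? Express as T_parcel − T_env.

Parcel:
  Dry to 2200 m: -10 × 1.1 km = -11°C, so T = -0.7°C.
  Saturated to 3300 m: -4.9 × 1.1 km = -5.39°C, so T = -6.09°C.
Environment:
  Environment, lower layer to 2900 m: -2.8 × 1.8 km = -5.04°C, so T = 5.26°C.
  Environment, upper layer to 3300 m: -9.1 × 0.4 km = -3.64°C, so T = 1.62°C.
T_parcel − T_env = -6.09 − 1.62 = -7.71°C

-7.71°C (parcel cooler than environment)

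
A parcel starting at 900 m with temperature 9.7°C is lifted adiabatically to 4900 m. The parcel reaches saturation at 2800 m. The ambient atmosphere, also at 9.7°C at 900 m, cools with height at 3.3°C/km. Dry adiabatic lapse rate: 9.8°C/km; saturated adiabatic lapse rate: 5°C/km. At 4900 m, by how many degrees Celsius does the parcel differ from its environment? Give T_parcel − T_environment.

Parcel:
  900 → 2800 m (dry, 9.8°C/km): ΔT = -9.8 × 1.9 = -18.62°C → T = -8.92°C
  2800 → 4900 m (saturated, 5°C/km): ΔT = -5 × 2.1 = -10.5°C → T = -19.42°C
Environment:
  900 → 4900 m (environment, 3.3°C/km): ΔT = -3.3 × 4 = -13.2°C → T = -3.5°C
T_parcel − T_env = -19.42 − (-3.5) = -15.92°C

-15.92°C (parcel cooler than environment)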